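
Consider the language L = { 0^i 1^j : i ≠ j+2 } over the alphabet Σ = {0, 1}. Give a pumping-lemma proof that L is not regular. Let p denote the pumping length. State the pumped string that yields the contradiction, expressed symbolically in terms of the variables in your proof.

0^{p+p!} 1^{p+p!-2}

Suppose for contradiction that L is regular, and let p be the pumping length.
Choose w = 0^p 1^{p+p!-2}. Since p ≠ (p+p!-2)+2 = p+p!, w ∈ L; and |w| ≥ p.
The pumping lemma gives a decomposition w = xyz where |xy| ≤ p and |y| ≥ 1.
Because |xy| ≤ p and w begins with p copies of 0, we have y = 0^k with 1 ≤ k ≤ p.
Since 1 ≤ k ≤ p, k divides p!; set t = 1 + p!/k. Then xy^t z has p + (p!/k)·k = p + p! copies of 0. Now the 0-count is p+p! and (1-count)+2 = (p+p!-2)+2 = p+p!, so i ≠ j+2 fails. So xy^t z = 0^{p+p!} 1^{p+p!-2} ∉ L.
This contradicts the pumping lemma, so L is not regular.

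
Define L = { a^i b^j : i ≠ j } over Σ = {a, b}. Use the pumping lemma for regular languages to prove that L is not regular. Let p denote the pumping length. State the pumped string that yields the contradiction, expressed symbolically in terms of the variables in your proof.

Assume L is regular. Let p be the pumping length given by the pumping lemma.
Choose w = a^p b^{p+p!}. Since p ≠ p+p!, w ∈ L; and |w| ≥ p.
The pumping lemma gives a decomposition w = xyz where |xy| ≤ p and y is nonempty.
Since the first p symbols of w are all a's and |xy| ≤ p, y lies entirely in the leading a-block: y = a^k for some k with 1 ≤ k ≤ p.
Since 1 ≤ k ≤ p, k divides p!; set t = 1 + p!/k. Then xy^t z has p + (p!/k)·k = p + p! copies of a. Now the a-count equals the b-count, so i ≠ j fails. So xy^t z = a^{p+p!} b^{p+p!} ∉ L.
This is a contradiction; hence L is not regular.

a^{p+p!} b^{p+p!}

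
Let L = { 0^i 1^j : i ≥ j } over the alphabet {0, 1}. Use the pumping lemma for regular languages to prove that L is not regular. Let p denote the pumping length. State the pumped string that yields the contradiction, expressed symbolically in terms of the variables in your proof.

Assume L is regular; let p be its pumping constant.
Choose w = 0^p 1^p ∈ L, with |w| = 2p ≥ p.
Write w = xyz as guaranteed by the lemma, with |xy| ≤ p and |y| > 0.
Since the first p symbols of w are all 0's and |xy| ≤ p, y lies entirely in the leading 0-block: y = 0^k for some k with 1 ≤ k ≤ p.
Consider xy^0z = xz = 0^{p-k} 1^p. Since k ≥ 1, the 0-count p-k is less than p, so i ≥ j fails; thus xz ∉ L.
Contradiction. Therefore L is not regular.

0^{p-k} 1^p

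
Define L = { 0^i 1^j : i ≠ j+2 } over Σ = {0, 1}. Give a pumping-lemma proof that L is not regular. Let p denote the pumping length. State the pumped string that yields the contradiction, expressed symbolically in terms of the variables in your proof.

0^{p+p!} 1^{p+p!-2}

Assume L is regular. Let p be the pumping length given by the pumping lemma.
Choose w = 0^p 1^{p+p!-2}. Since p ≠ (p+p!-2)+2 = p+p!, w ∈ L; and |w| ≥ p.
Write w = xyz as guaranteed by the lemma, with |xy| ≤ p and |y| ≥ 1.
Since the first p symbols of w are all 0's and |xy| ≤ p, y lies entirely in the leading 0-block: y = 0^k for some k with 1 ≤ k ≤ p.
Since 1 ≤ k ≤ p, k divides p!; set t = 1 + p!/k. Then xy^t z has p + (p!/k)·k = p + p! copies of 0. Now the 0-count is p+p! and (1-count)+2 = (p+p!-2)+2 = p+p!, so i ≠ j+2 fails. So xy^t z = 0^{p+p!} 1^{p+p!-2} ∉ L.
Contradiction. Therefore L is not regular.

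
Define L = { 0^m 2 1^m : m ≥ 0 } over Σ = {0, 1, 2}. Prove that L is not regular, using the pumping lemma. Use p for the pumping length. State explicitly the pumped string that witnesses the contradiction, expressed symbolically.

0^{p+k} 2 1^p

Toward a contradiction, assume L is regular with pumping length p.
Take w = 0^p 2 1^p ∈ L with |w| = 2p+1 ≥ p.
Write w = xyz as guaranteed by the lemma, with |xy| ≤ p and |y| ≥ 1.
Since the first p symbols of w are all 0's and |xy| ≤ p, y lies entirely in the leading 0-block: y = 0^k for some k with 1 ≤ k ≤ p.
Pump with i = 2: xy^2z = 0^{p+k} 2 1^p, which would require p+k = p. But k ≥ 1, so xy^2z ∉ L.
Contradiction. Therefore L is not regular.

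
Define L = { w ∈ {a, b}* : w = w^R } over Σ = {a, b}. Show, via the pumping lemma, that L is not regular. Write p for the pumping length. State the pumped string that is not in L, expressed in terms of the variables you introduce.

Assume L is regular; let p be its pumping constant.
Take w = a^p b a^p, a palindrome of length 2p+1 ≥ p.
Write w = xyz as guaranteed by the lemma, with |xy| ≤ p and y is nonempty.
Because |xy| ≤ p and w begins with p copies of a, we have y = a^k with 1 ≤ k ≤ p.
Pump with i = 2: xy^2z = a^{p+k} b a^p. Its reverse is a^p b a^{p+k}, which differs from xy^2z since k ≥ 1. So xy^2z is not a palindrome and xy^2z ∉ L.
Contradiction. Therefore L is not regular.

a^{p+k} b a^p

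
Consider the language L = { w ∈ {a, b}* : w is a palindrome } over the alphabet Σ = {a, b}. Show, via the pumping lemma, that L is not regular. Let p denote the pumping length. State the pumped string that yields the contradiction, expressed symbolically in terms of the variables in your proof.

Toward a contradiction, assume L is regular with pumping length p.
Take w = a^p b a^p, a palindrome of length 2p+1 ≥ p.
By the pumping lemma, w = xyz with |xy| ≤ p and y is nonempty.
Because |xy| ≤ p and w begins with p copies of a, we have y = a^k with 1 ≤ k ≤ p.
Pump with i = 2: xy^2z = a^{p+k} b a^p. Its reverse is a^p b a^{p+k}, which differs from xy^2z since k ≥ 1. So xy^2z is not a palindrome and xy^2z ∉ L.
This is a contradiction; hence L is not regular.

a^{p+k} b a^p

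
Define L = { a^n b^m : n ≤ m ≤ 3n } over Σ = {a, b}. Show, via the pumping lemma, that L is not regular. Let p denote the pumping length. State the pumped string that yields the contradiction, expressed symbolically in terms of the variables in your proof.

Assume L is regular. Let p be the pumping length given by the pumping lemma.
Take w = a^p b^p ∈ L (since p ≤ p ≤ 3p), with |w| = 2p ≥ p.
By the pumping lemma, w = xyz with |xy| ≤ p and |y| > 0.
The first p characters of w are a's, so xy (and hence y) consists only of a's. Write y = a^k, 1 ≤ k ≤ p.
Pump with i = 2: xy^2z = a^{p+k} b^p. Now n = p+k > p = m, so the condition n ≤ m fails. Thus xy^2z ∉ L.
Contradiction. Therefore L is not regular.

a^{p+k} b^p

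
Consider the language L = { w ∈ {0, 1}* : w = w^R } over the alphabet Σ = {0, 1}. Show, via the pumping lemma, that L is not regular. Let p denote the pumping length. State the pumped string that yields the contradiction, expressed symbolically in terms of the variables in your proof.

0^{p+k} 1 0^p

Assume L is regular. Let p be the pumping length given by the pumping lemma.
Take w = 0^p 1 0^p, a palindrome of length 2p+1 ≥ p.
By the pumping lemma, w = xyz with |xy| ≤ p and |y| ≥ 1.
The first p characters of w are 0's, so xy (and hence y) consists only of 0's. Write y = 0^k, 1 ≤ k ≤ p.
Pump with i = 2: xy^2z = 0^{p+k} 1 0^p. Its reverse is 0^p 1 0^{p+k}, which differs from xy^2z since k ≥ 1. So xy^2z is not a palindrome and xy^2z ∉ L.
This contradicts the pumping lemma, so L is not regular.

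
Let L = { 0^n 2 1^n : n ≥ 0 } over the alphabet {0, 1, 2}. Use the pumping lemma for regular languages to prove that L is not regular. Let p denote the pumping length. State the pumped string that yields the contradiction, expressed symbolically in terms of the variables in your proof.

Suppose for contradiction that L is regular, and let p be the pumping length.
Take w = 0^p 2 1^p ∈ L with |w| = 2p+1 ≥ p.
Write w = xyz as guaranteed by the lemma, with |xy| ≤ p and |y| ≥ 1.
Since the first p symbols of w are all 0's and |xy| ≤ p, y lies entirely in the leading 0-block: y = 0^k for some k with 1 ≤ k ≤ p.
Pump with i = 2: xy^2z = 0^{p+k} 2 1^p, which would require p+k = p. But k ≥ 1, so xy^2z ∉ L.
This is a contradiction; hence L is not regular.

0^{p+k} 2 1^p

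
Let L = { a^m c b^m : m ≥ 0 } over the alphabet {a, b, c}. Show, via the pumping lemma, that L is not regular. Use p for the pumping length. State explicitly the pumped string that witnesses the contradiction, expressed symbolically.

a^{p+k} c b^p

Assume L is regular; let p be its pumping constant.
Take w = a^p c b^p ∈ L with |w| = 2p+1 ≥ p.
By the pumping lemma, w = xyz with |xy| ≤ p and |y| ≥ 1.
The first p characters of w are a's, so xy (and hence y) consists only of a's. Write y = a^k, 1 ≤ k ≤ p.
Pump with i = 2: xy^2z = a^{p+k} c b^p, which would require p+k = p. But k ≥ 1, so xy^2z ∉ L.
Contradiction. Therefore L is not regular.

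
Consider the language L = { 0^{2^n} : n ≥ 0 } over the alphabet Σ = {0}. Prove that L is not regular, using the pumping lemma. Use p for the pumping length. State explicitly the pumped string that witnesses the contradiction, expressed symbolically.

0^{2^p+k}

Assume L is regular; let p be its pumping constant.
Take w = 0^{2^p} ∈ L with |w| = 2^p ≥ p.
The pumping lemma gives a decomposition w = xyz where |xy| ≤ p and |y| ≥ 1.
Then y = 0^k for some k with 1 ≤ k ≤ p.
Pump with i = 2: xy^2z = 0^{2^p+k}. Since 1 ≤ k ≤ p < 2^p, we have 2^p < 2^p+k < 2^{p+1}, so 2^p+k is not a power of 2. So xy^2z ∉ L.
This contradicts the pumping lemma, so L is not regular.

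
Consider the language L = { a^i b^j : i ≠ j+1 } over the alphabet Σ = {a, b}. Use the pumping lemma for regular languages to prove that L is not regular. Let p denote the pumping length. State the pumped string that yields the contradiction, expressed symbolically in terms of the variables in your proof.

a^{p+p!} b^{p+p!-1}

Assume L is regular. Let p be the pumping length given by the pumping lemma.
Choose w = a^p b^{p+p!-1}. Since p ≠ (p+p!-1)+1 = p+p!, w ∈ L; and |w| ≥ p.
By the pumping lemma, w = xyz with |xy| ≤ p and y is nonempty.
Because |xy| ≤ p and w begins with p copies of a, we have y = a^k with 1 ≤ k ≤ p.
Since 1 ≤ k ≤ p, k divides p!; set t = 1 + p!/k. Then xy^t z has p + (p!/k)·k = p + p! copies of a. Now the a-count is p+p! and (b-count)+1 = (p+p!-1)+1 = p+p!, so i ≠ j+1 fails. So xy^t z = a^{p+p!} b^{p+p!-1} ∉ L.
Contradiction. Therefore L is not regular.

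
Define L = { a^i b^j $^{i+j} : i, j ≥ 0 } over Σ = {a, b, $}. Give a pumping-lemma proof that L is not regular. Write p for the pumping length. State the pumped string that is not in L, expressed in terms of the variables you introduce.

Assume L is regular; let p be its pumping constant.
Take w = a^p b^p $^{2p} ∈ L (with i=j=p, i+j=2p), |w| = 4p ≥ p.
Write w = xyz as guaranteed by the lemma, with |xy| ≤ p and |y| ≥ 1.
Since the first p symbols of w are all a's and |xy| ≤ p, y lies entirely in the leading a-block: y = a^k for some k with 1 ≤ k ≤ p.
Consider xy^2z = a^{p+k} b^p $^{2p}. Now the a- and b-counts sum to 2p+k, but the $-count is 2p ≠ 2p+k. So xy^2z ∉ L.
This is a contradiction; hence L is not regular.

a^{p+k} b^p $^{2p}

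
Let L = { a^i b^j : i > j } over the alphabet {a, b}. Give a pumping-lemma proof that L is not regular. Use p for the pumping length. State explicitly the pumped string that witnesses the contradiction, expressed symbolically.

Toward a contradiction, assume L is regular with pumping length p.
Choose w = a^{p+1} b^p ∈ L, with |w| = 2p+1 ≥ p.
By the pumping lemma, w = xyz with |xy| ≤ p and |y| > 0.
The first p characters of w are a's, so xy (and hence y) consists only of a's. Write y = a^k, 1 ≤ k ≤ p.
Consider xy^0z = xz = a^{p+1-k} b^p. Since k ≥ 1, the a-count p+1-k is at most p, so i > j fails; thus xz ∉ L.
This is a contradiction; hence L is not regular.

a^{p+1-k} b^p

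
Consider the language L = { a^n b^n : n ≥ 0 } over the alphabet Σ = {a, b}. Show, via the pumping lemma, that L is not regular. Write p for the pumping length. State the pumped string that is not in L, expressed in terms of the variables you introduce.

Assume L is regular. Let p be the pumping length given by the pumping lemma.
Choose w = a^p b^p, which is in L with |w| = 2p ≥ p.
Write w = xyz as guaranteed by the lemma, with |xy| ≤ p and |y| > 0.
Because |xy| ≤ p and w begins with p copies of a, we have y = a^k with 1 ≤ k ≤ p.
Pump with i = 2: xy^2z = a^{p+k} b^p. For this to lie in L we would need p = p+k, which forces k = 0. But k ≥ 1, so xy^2z ∉ L.
This is a contradiction; hence L is not regular.

a^{p+k} b^p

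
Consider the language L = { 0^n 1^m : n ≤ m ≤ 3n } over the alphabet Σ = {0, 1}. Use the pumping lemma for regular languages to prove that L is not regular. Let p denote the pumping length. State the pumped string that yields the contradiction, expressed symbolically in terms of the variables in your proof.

0^{p+k} 1^p

Suppose for contradiction that L is regular, and let p be the pumping length.
Take w = 0^p 1^p ∈ L (since p ≤ p ≤ 3p), with |w| = 2p ≥ p.
By the pumping lemma, w = xyz with |xy| ≤ p and |y| ≥ 1.
The first p characters of w are 0's, so xy (and hence y) consists only of 0's. Write y = 0^k, 1 ≤ k ≤ p.
Pump with i = 2: xy^2z = 0^{p+k} 1^p. Now n = p+k > p = m, so the condition n ≤ m fails. Thus xy^2z ∉ L.
Contradiction. Therefore L is not regular.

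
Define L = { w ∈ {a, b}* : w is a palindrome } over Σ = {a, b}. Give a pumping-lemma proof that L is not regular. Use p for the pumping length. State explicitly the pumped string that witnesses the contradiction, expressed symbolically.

Assume L is regular. Let p be the pumping length given by the pumping lemma.
Take w = a^p b a^p, a palindrome of length 2p+1 ≥ p.
By the pumping lemma, w = xyz with |xy| ≤ p and |y| > 0.
The first p characters of w are a's, so xy (and hence y) consists only of a's. Write y = a^k, 1 ≤ k ≤ p.
Pump with i = 2: xy^2z = a^{p+k} b a^p. Its reverse is a^p b a^{p+k}, which differs from xy^2z since k ≥ 1. So xy^2z is not a palindrome and xy^2z ∉ L.
This is a contradiction; hence L is not regular.

a^{p+k} b a^p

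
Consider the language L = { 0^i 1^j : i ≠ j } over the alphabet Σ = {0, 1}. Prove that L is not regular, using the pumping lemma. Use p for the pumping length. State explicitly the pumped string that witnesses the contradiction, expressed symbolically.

Suppose for contradiction that L is regular, and let p be the pumping length.
Choose w = 0^p 1^{p+p!}. Since p ≠ p+p!, w ∈ L; and |w| ≥ p.
By the pumping lemma, w = xyz with |xy| ≤ p and |y| ≥ 1.
Because |xy| ≤ p and w begins with p copies of 0, we have y = 0^k with 1 ≤ k ≤ p.
Since 1 ≤ k ≤ p, k divides p!; set t = 1 + p!/k. Then xy^t z has p + (p!/k)·k = p + p! copies of 0. Now the 0-count equals the 1-count, so i ≠ j fails. So xy^t z = 0^{p+p!} 1^{p+p!} ∉ L.
This is a contradiction; hence L is not regular.

0^{p+p!} 1^{p+p!}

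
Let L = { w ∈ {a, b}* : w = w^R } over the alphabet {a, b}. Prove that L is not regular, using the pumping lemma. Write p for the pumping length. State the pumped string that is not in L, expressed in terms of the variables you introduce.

a^{p+k} b a^p

Suppose for contradiction that L is regular, and let p be the pumping length.
Take w = a^p b a^p, a palindrome of length 2p+1 ≥ p.
The pumping lemma gives a decomposition w = xyz where |xy| ≤ p and |y| > 0.
The first p characters of w are a's, so xy (and hence y) consists only of a's. Write y = a^k, 1 ≤ k ≤ p.
Pump with i = 2: xy^2z = a^{p+k} b a^p. Its reverse is a^p b a^{p+k}, which differs from xy^2z since k ≥ 1. So xy^2z is not a palindrome and xy^2z ∉ L.
This contradicts the pumping lemma, so L is not regular.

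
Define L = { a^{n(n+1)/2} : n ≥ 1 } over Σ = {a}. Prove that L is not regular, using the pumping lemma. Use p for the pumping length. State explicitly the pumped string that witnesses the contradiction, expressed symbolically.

Suppose for contradiction that L is regular, and let p be the pumping length.
Take w = a^{p(p+1)/2} ∈ L with |w| = p(p+1)/2 ≥ p.
By the pumping lemma, w = xyz with |xy| ≤ p and |y| > 0.
Then y = a^k for some k with 1 ≤ k ≤ p.
Pump with i = 2: xy^2z = a^{p(p+1)/2+k}. Since 1 ≤ k ≤ p, p(p+1)/2 < p(p+1)/2+k ≤ p(p+1)/2+p < (p+1)(p+2)/2, so p(p+1)/2+k is strictly between consecutive triangular numbers. So xy^2z ∉ L.
This is a contradiction; hence L is not regular.

a^{p(p+1)/2+k}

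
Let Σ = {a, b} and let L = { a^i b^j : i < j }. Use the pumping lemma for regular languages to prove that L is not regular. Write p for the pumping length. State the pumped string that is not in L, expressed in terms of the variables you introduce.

Assume L is regular. Let p be the pumping length given by the pumping lemma.
Choose w = a^p b^{p+1} ∈ L, with |w| = 2p+1 ≥ p.
Write w = xyz as guaranteed by the lemma, with |xy| ≤ p and |y| ≥ 1.
The first p characters of w are a's, so xy (and hence y) consists only of a's. Write y = a^k, 1 ≤ k ≤ p.
Consider xy^2z = a^{p+k} b^{p+1}. Since k ≥ 1, the a-count p+k is at least p+1, so i < j fails; thus xy^2z ∉ L.
Contradiction. Therefore L is not regular.

a^{p+k} b^{p+1}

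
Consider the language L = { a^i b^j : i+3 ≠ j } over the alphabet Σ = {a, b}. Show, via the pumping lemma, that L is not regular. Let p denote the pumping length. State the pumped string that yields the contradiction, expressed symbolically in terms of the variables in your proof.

a^{p+p!} b^{p+p!+3}

Assume L is regular. Let p be the pumping length given by the pumping lemma.
Choose w = a^p b^{p+p!+3}. Since p ≠ (p+p!+3)-3 = p+p!, w ∈ L; and |w| ≥ p.
The pumping lemma gives a decomposition w = xyz where |xy| ≤ p and y is nonempty.
Because |xy| ≤ p and w begins with p copies of a, we have y = a^k with 1 ≤ k ≤ p.
Since 1 ≤ k ≤ p, k divides p!; set t = 1 + p!/k. Then xy^t z has p + (p!/k)·k = p + p! copies of a. Now the a-count is p+p! and (b-count)-3 = (p+p!+3)-3 = p+p!, so i+3 ≠ j fails. So xy^t z = a^{p+p!} b^{p+p!+3} ∉ L.
Contradiction. Therefore L is not regular.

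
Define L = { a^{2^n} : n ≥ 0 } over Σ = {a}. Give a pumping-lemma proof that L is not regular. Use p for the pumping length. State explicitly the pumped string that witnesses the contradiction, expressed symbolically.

Suppose for contradiction that L is regular, and let p be the pumping length.
Take w = a^{2^p} ∈ L with |w| = 2^p ≥ p.
By the pumping lemma, w = xyz with |xy| ≤ p and |y| ≥ 1.
Then y = a^k for some k with 1 ≤ k ≤ p.
Pump with i = 2: xy^2z = a^{2^p+k}. Since 1 ≤ k ≤ p < 2^p, we have 2^p < 2^p+k < 2^{p+1}, so 2^p+k is not a power of 2. So xy^2z ∉ L.
Contradiction. Therefore L is not regular.

a^{2^p+k}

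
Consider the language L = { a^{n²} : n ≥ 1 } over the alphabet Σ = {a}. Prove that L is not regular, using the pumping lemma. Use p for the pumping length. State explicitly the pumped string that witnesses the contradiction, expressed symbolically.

Suppose for contradiction that L is regular, and let p be the pumping length.
Take w = a^{p²} ∈ L with |w| = p² ≥ p.
Write w = xyz as guaranteed by the lemma, with |xy| ≤ p and |y| ≥ 1.
Then y = a^k for some k with 1 ≤ k ≤ p.
Pump with i = 2: xy^2z = a^{p²+k}. Since 1 ≤ k ≤ p, p² < p²+k ≤ p²+p < (p+1)², so p²+k lies strictly between consecutive squares and is not a perfect square. So xy^2z ∉ L.
Contradiction. Therefore L is not regular.

a^{p²+k}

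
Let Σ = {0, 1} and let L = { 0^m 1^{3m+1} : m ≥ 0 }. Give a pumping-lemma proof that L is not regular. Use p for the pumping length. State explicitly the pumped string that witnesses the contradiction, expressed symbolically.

0^{p+k} 1^{3p+1}

Toward a contradiction, assume L is regular with pumping length p.
Choose w = 0^p 1^{3p+1}, which is in L with |w| = 4p+1 ≥ p.
Write w = xyz as guaranteed by the lemma, with |xy| ≤ p and y is nonempty.
Because |xy| ≤ p and w begins with p copies of 0, we have y = 0^k with 1 ≤ k ≤ p.
Pump with i = 2: xy^2z = 0^{p+k} 1^{3p+1}. For this to lie in L we would need 3p+1 = 3(p+k)+1, which forces k = 0. But k ≥ 1, so xy^2z ∉ L.
Contradiction. Therefore L is not regular.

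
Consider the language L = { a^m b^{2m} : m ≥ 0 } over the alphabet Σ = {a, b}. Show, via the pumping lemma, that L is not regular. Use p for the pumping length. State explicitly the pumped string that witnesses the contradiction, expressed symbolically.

Suppose for contradiction that L is regular, and let p be the pumping length.
Choose w = a^p b^{2p}, which is in L with |w| = 3p ≥ p.
Write w = xyz as guaranteed by the lemma, with |xy| ≤ p and |y| > 0.
Because |xy| ≤ p and w begins with p copies of a, we have y = a^k with 1 ≤ k ≤ p.
Pump with i = 2: xy^2z = a^{p+k} b^{2p}. For this to lie in L we would need 2p = 2(p+k), which forces k = 0. But k ≥ 1, so xy^2z ∉ L.
Contradiction. Therefore L is not regular.

a^{p+k} b^{2p}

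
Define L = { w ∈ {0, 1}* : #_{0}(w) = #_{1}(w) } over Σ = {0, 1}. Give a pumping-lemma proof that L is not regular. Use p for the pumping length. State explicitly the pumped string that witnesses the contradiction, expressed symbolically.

0^{p+k} 1^p

Assume L is regular. Let p be the pumping length given by the pumping lemma.
Choose w = 0^p 1^p ∈ L with |w| = 2p ≥ p.
The pumping lemma gives a decomposition w = xyz where |xy| ≤ p and y is nonempty.
The first p characters of w are 0's, so xy (and hence y) consists only of 0's. Write y = 0^k, 1 ≤ k ≤ p.
Pump with i = 2: xy^2z = 0^{p+k} 1^p has p+k occurrences of 0 but only p of 1. Since k ≥ 1 the counts differ, so xy^2z ∉ L.
This is a contradiction; hence L is not regular.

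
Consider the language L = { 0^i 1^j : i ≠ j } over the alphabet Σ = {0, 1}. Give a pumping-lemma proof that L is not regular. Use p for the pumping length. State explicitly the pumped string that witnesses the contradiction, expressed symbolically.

Assume L is regular. Let p be the pumping length given by the pumping lemma.
Choose w = 0^p 1^{p+p!}. Since p ≠ p+p!, w ∈ L; and |w| ≥ p.
By the pumping lemma, w = xyz with |xy| ≤ p and |y| > 0.
Since the first p symbols of w are all 0's and |xy| ≤ p, y lies entirely in the leading 0-block: y = 0^k for some k with 1 ≤ k ≤ p.
Since 1 ≤ k ≤ p, k divides p!; set t = 1 + p!/k. Then xy^t z has p + (p!/k)·k = p + p! copies of 0. Now the 0-count equals the 1-count, so i ≠ j fails. So xy^t z = 0^{p+p!} 1^{p+p!} ∉ L.
This is a contradiction; hence L is not regular.

0^{p+p!} 1^{p+p!}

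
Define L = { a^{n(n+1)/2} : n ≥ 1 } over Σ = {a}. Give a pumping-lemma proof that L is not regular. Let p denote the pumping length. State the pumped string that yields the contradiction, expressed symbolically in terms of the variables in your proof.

Toward a contradiction, assume L is regular with pumping length p.
Take w = a^{p(p+1)/2} ∈ L with |w| = p(p+1)/2 ≥ p.
Write w = xyz as guaranteed by the lemma, with |xy| ≤ p and |y| ≥ 1.
Then y = a^k for some k with 1 ≤ k ≤ p.
Pump with i = 2: xy^2z = a^{p(p+1)/2+k}. Since 1 ≤ k ≤ p, p(p+1)/2 < p(p+1)/2+k ≤ p(p+1)/2+p < (p+1)(p+2)/2, so p(p+1)/2+k is strictly between consecutive triangular numbers. So xy^2z ∉ L.
This is a contradiction; hence L is not regular.

a^{p(p+1)/2+k}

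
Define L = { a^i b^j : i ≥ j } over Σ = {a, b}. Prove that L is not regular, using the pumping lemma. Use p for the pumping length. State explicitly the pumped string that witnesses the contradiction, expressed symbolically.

a^{p-k} b^p

Assume L is regular; let p be its pumping constant.
Choose w = a^p b^p ∈ L, with |w| = 2p ≥ p.
Write w = xyz as guaranteed by the lemma, with |xy| ≤ p and |y| > 0.
Because |xy| ≤ p and w begins with p copies of a, we have y = a^k with 1 ≤ k ≤ p.
Consider xy^0z = xz = a^{p-k} b^p. Since k ≥ 1, the a-count p-k is less than p, so i ≥ j fails; thus xz ∉ L.
This contradicts the pumping lemma, so L is not regular.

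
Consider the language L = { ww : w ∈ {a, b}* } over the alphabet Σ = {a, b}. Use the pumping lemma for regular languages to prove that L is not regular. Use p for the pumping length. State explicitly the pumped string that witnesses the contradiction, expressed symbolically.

a^{p+k} b^p a^p b^p

Toward a contradiction, assume L is regular with pumping length p.
Take w = a^p b^p a^p b^p = uu where u = a^pb^p; then w ∈ L and |w| = 4p ≥ p.
The pumping lemma gives a decomposition w = xyz where |xy| ≤ p and |y| ≥ 1.
The first p characters of w are a's, so xy (and hence y) consists only of a's. Write y = a^k, 1 ≤ k ≤ p.
Pump with i = 2: xy^2z = a^{p+k} b^p a^p b^p, of length 4p+k. Suppose this equals vv. The string starts with a and ends with b, so v does too; thus the boundary between the two copies of v is a b→a transition. There is exactly one such transition, at position 2p+k, so |v| = 2p+k and |vv| = 4p+2k ≠ 4p+k since k ≥ 1. So xy^2z ∉ L.
This contradicts the pumping lemma, so L is not regular.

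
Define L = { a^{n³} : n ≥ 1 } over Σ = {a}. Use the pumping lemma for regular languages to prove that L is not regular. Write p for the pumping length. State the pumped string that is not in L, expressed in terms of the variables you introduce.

a^{p³+k}

Suppose for contradiction that L is regular, and let p be the pumping length.
Take w = a^{p³} ∈ L with |w| = p³ ≥ p.
Write w = xyz as guaranteed by the lemma, with |xy| ≤ p and |y| ≥ 1.
Then y = a^k for some k with 1 ≤ k ≤ p.
Pump with i = 2: xy^2z = a^{p³+k}. Since 1 ≤ k ≤ p, p³ < p³+k ≤ p³+p < p³+3p²+3p+1 = (p+1)³, so p³+k is not a perfect cube. So xy^2z ∉ L.
This is a contradiction; hence L is not regular.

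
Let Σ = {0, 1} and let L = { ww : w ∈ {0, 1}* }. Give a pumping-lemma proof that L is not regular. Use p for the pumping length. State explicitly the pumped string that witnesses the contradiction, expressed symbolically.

Suppose for contradiction that L is regular, and let p be the pumping length.
Take w = 0^p 1^p 0^p 1^p = uu where u = 0^p1^p; then w ∈ L and |w| = 4p ≥ p.
Write w = xyz as guaranteed by the lemma, with |xy| ≤ p and |y| ≥ 1.
Since the first p symbols of w are all 0's and |xy| ≤ p, y lies entirely in the leading 0-block: y = 0^k for some k with 1 ≤ k ≤ p.
Pump with i = 2: xy^2z = 0^{p+k} 1^p 0^p 1^p, of length 4p+k. Suppose this equals vv. The string starts with 0 and ends with 1, so v does too; thus the boundary between the two copies of v is a 1→0 transition. There is exactly one such transition, at position 2p+k, so |v| = 2p+k and |vv| = 4p+2k ≠ 4p+k since k ≥ 1. So xy^2z ∉ L.
This contradicts the pumping lemma, so L is not regular.

0^{p+k} 1^p 0^p 1^p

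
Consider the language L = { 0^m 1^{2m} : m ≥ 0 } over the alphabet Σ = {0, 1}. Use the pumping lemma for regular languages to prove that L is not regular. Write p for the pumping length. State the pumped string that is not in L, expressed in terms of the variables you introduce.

Suppose for contradiction that L is regular, and let p be the pumping length.
Choose w = 0^p 1^{2p}, which is in L with |w| = 3p ≥ p.
By the pumping lemma, w = xyz with |xy| ≤ p and |y| ≥ 1.
Because |xy| ≤ p and w begins with p copies of 0, we have y = 0^k with 1 ≤ k ≤ p.
Pump with i = 2: xy^2z = 0^{p+k} 1^{2p}. For this to lie in L we would need 2p = 2(p+k), which forces k = 0. But k ≥ 1, so xy^2z ∉ L.
Contradiction. Therefore L is not regular.

0^{p+k} 1^{2p}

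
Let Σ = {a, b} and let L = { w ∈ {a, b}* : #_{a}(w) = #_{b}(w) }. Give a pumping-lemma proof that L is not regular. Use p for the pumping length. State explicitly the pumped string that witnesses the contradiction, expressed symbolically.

Toward a contradiction, assume L is regular with pumping length p.
Choose w = a^p b^p ∈ L with |w| = 2p ≥ p.
Write w = xyz as guaranteed by the lemma, with |xy| ≤ p and y is nonempty.
Since the first p symbols of w are all a's and |xy| ≤ p, y lies entirely in the leading a-block: y = a^k for some k with 1 ≤ k ≤ p.
Pump with i = 2: xy^2z = a^{p+k} b^p has p+k occurrences of a but only p of b. Since k ≥ 1 the counts differ, so xy^2z ∉ L.
This is a contradiction; hence L is not regular.

a^{p+k} b^p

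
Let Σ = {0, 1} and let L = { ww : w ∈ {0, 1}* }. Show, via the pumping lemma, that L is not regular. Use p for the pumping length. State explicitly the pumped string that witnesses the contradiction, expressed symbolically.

Assume L is regular. Let p be the pumping length given by the pumping lemma.
Take w = 0^p 1^p 0^p 1^p = uu where u = 0^p1^p; then w ∈ L and |w| = 4p ≥ p.
The pumping lemma gives a decomposition w = xyz where |xy| ≤ p and y is nonempty.
Since the first p symbols of w are all 0's and |xy| ≤ p, y lies entirely in the leading 0-block: y = 0^k for some k with 1 ≤ k ≤ p.
Pump with i = 2: xy^2z = 0^{p+k} 1^p 0^p 1^p, of length 4p+k. Suppose this equals vv. The string starts with 0 and ends with 1, so v does too; thus the boundary between the two copies of v is a 1→0 transition. There is exactly one such transition, at position 2p+k, so |v| = 2p+k and |vv| = 4p+2k ≠ 4p+k since k ≥ 1. So xy^2z ∉ L.
Contradiction. Therefore L is not regular.

0^{p+k} 1^p 0^p 1^p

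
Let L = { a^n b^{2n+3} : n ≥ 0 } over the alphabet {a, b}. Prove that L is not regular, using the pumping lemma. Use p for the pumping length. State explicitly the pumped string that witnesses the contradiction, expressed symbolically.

Assume L is regular; let p be its pumping constant.
Choose w = a^p b^{2p+3}, which is in L with |w| = 3p+3 ≥ p.
By the pumping lemma, w = xyz with |xy| ≤ p and y is nonempty.
Since the first p symbols of w are all a's and |xy| ≤ p, y lies entirely in the leading a-block: y = a^k for some k with 1 ≤ k ≤ p.
Pump with i = 2: xy^2z = a^{p+k} b^{2p+3}. For this to lie in L we would need 2p+3 = 2(p+k)+3, which forces k = 0. But k ≥ 1, so xy^2z ∉ L.
This is a contradiction; hence L is not regular.

a^{p+k} b^{2p+3}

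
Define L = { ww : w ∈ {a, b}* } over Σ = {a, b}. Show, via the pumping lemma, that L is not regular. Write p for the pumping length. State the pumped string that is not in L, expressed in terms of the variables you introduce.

Suppose for contradiction that L is regular, and let p be the pumping length.
Take w = a^p b^p a^p b^p = uu where u = a^pb^p; then w ∈ L and |w| = 4p ≥ p.
The pumping lemma gives a decomposition w = xyz where |xy| ≤ p and |y| ≥ 1.
The first p characters of w are a's, so xy (and hence y) consists only of a's. Write y = a^k, 1 ≤ k ≤ p.
Pump with i = 2: xy^2z = a^{p+k} b^p a^p b^p, of length 4p+k. Suppose this equals vv. The string starts with a and ends with b, so v does too; thus the boundary between the two copies of v is a b→a transition. There is exactly one such transition, at position 2p+k, so |v| = 2p+k and |vv| = 4p+2k ≠ 4p+k since k ≥ 1. So xy^2z ∉ L.
Contradiction. Therefore L is not regular.

a^{p+k} b^p a^p b^p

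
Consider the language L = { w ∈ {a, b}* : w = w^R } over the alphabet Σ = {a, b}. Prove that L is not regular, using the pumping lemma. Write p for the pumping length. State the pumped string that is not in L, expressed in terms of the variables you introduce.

Assume L is regular. Let p be the pumping length given by the pumping lemma.
Take w = a^p b a^p, a palindrome of length 2p+1 ≥ p.
The pumping lemma gives a decomposition w = xyz where |xy| ≤ p and |y| > 0.
The first p characters of w are a's, so xy (and hence y) consists only of a's. Write y = a^k, 1 ≤ k ≤ p.
Pump with i = 2: xy^2z = a^{p+k} b a^p. Its reverse is a^p b a^{p+k}, which differs from xy^2z since k ≥ 1. So xy^2z is not a palindrome and xy^2z ∉ L.
Contradiction. Therefore L is not regular.

a^{p+k} b a^p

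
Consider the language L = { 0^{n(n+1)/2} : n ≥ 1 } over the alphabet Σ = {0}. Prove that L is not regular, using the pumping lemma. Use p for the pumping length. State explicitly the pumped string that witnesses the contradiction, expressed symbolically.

0^{p(p+1)/2+k}

Assume L is regular. Let p be the pumping length given by the pumping lemma.
Take w = 0^{p(p+1)/2} ∈ L with |w| = p(p+1)/2 ≥ p.
Write w = xyz as guaranteed by the lemma, with |xy| ≤ p and |y| > 0.
Then y = 0^k for some k with 1 ≤ k ≤ p.
Pump with i = 2: xy^2z = 0^{p(p+1)/2+k}. Since 1 ≤ k ≤ p, p(p+1)/2 < p(p+1)/2+k ≤ p(p+1)/2+p < (p+1)(p+2)/2, so p(p+1)/2+k is strictly between consecutive triangular numbers. So xy^2z ∉ L.
This is a contradiction; hence L is not regular.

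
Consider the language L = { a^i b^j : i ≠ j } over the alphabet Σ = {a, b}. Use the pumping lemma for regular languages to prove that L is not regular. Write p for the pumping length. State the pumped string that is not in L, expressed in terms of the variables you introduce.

Toward a contradiction, assume L is regular with pumping length p.
Choose w = a^p b^{p+p!}. Since p ≠ p+p!, w ∈ L; and |w| ≥ p.
By the pumping lemma, w = xyz with |xy| ≤ p and y is nonempty.
The first p characters of w are a's, so xy (and hence y) consists only of a's. Write y = a^k, 1 ≤ k ≤ p.
Since 1 ≤ k ≤ p, k divides p!; set t = 1 + p!/k. Then xy^t z has p + (p!/k)·k = p + p! copies of a. Now the a-count equals the b-count, so i ≠ j fails. So xy^t z = a^{p+p!} b^{p+p!} ∉ L.
This is a contradiction; hence L is not regular.

a^{p+p!} b^{p+p!}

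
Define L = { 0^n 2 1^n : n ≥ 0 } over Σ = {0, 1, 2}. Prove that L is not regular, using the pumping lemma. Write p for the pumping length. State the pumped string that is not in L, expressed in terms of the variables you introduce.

0^{p+k} 2 1^p

Assume L is regular; let p be its pumping constant.
Take w = 0^p 2 1^p ∈ L with |w| = 2p+1 ≥ p.
Write w = xyz as guaranteed by the lemma, with |xy| ≤ p and |y| ≥ 1.
The first p characters of w are 0's, so xy (and hence y) consists only of 0's. Write y = 0^k, 1 ≤ k ≤ p.
Pump with i = 2: xy^2z = 0^{p+k} 2 1^p, which would require p+k = p. But k ≥ 1, so xy^2z ∉ L.
This contradicts the pumping lemma, so L is not regular.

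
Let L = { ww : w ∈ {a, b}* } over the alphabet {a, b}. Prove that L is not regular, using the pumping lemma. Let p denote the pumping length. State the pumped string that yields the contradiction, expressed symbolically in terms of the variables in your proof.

Suppose for contradiction that L is regular, and let p be the pumping length.
Take w = a^p b^p a^p b^p = uu where u = a^pb^p; then w ∈ L and |w| = 4p ≥ p.
Write w = xyz as guaranteed by the lemma, with |xy| ≤ p and y is nonempty.
The first p characters of w are a's, so xy (and hence y) consists only of a's. Write y = a^k, 1 ≤ k ≤ p.
Pump with i = 2: xy^2z = a^{p+k} b^p a^p b^p, of length 4p+k. Suppose this equals vv. The string starts with a and ends with b, so v does too; thus the boundary between the two copies of v is a b→a transition. There is exactly one such transition, at position 2p+k, so |v| = 2p+k and |vv| = 4p+2k ≠ 4p+k since k ≥ 1. So xy^2z ∉ L.
Contradiction. Therefore L is not regular.

a^{p+k} b^p a^p b^p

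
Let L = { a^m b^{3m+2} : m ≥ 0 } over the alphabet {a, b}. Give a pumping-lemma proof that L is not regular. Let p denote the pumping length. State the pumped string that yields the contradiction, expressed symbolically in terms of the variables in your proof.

a^{p+k} b^{3p+2}

Assume L is regular; let p be its pumping constant.
Choose w = a^p b^{3p+2}, which is in L with |w| = 4p+2 ≥ p.
The pumping lemma gives a decomposition w = xyz where |xy| ≤ p and |y| ≥ 1.
Because |xy| ≤ p and w begins with p copies of a, we have y = a^k with 1 ≤ k ≤ p.
Pump with i = 2: xy^2z = a^{p+k} b^{3p+2}. For this to lie in L we would need 3p+2 = 3(p+k)+2, which forces k = 0. But k ≥ 1, so xy^2z ∉ L.
This is a contradiction; hence L is not regular.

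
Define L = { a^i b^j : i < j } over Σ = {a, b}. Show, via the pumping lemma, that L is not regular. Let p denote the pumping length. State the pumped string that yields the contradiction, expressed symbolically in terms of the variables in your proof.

a^{p+k} b^{p+1}

Assume L is regular; let p be its pumping constant.
Choose w = a^p b^{p+1} ∈ L, with |w| = 2p+1 ≥ p.
By the pumping lemma, w = xyz with |xy| ≤ p and |y| ≥ 1.
Since the first p symbols of w are all a's and |xy| ≤ p, y lies entirely in the leading a-block: y = a^k for some k with 1 ≤ k ≤ p.
Consider xy^2z = a^{p+k} b^{p+1}. Since k ≥ 1, the a-count p+k is at least p+1, so i < j fails; thus xy^2z ∉ L.
This contradicts the pumping lemma, so L is not regular.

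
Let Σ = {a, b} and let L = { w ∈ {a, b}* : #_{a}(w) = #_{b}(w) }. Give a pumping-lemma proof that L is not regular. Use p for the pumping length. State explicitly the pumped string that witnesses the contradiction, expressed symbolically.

a^{p+k} b^p

Assume L is regular; let p be its pumping constant.
Choose w = a^p b^p ∈ L with |w| = 2p ≥ p.
By the pumping lemma, w = xyz with |xy| ≤ p and |y| > 0.
The first p characters of w are a's, so xy (and hence y) consists only of a's. Write y = a^k, 1 ≤ k ≤ p.
Pump with i = 2: xy^2z = a^{p+k} b^p has p+k occurrences of a but only p of b. Since k ≥ 1 the counts differ, so xy^2z ∉ L.
This is a contradiction; hence L is not regular.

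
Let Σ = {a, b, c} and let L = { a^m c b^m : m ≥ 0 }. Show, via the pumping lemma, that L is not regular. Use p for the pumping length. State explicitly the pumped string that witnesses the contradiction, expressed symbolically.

Toward a contradiction, assume L is regular with pumping length p.
Take w = a^p c b^p ∈ L with |w| = 2p+1 ≥ p.
The pumping lemma gives a decomposition w = xyz where |xy| ≤ p and |y| ≥ 1.
Because |xy| ≤ p and w begins with p copies of a, we have y = a^k with 1 ≤ k ≤ p.
Pump with i = 2: xy^2z = a^{p+k} c b^p, which would require p+k = p. But k ≥ 1, so xy^2z ∉ L.
This contradicts the pumping lemma, so L is not regular.

a^{p+k} c b^p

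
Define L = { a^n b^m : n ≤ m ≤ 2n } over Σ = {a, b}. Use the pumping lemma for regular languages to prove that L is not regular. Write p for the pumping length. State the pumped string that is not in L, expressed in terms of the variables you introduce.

a^{p+k} b^p

Toward a contradiction, assume L is regular with pumping length p.
Take w = a^p b^p ∈ L (since p ≤ p ≤ 2p), with |w| = 2p ≥ p.
By the pumping lemma, w = xyz with |xy| ≤ p and y is nonempty.
The first p characters of w are a's, so xy (and hence y) consists only of a's. Write y = a^k, 1 ≤ k ≤ p.
Pump with i = 2: xy^2z = a^{p+k} b^p. Now n = p+k > p = m, so the condition n ≤ m fails. Thus xy^2z ∉ L.
This contradicts the pumping lemma, so L is not regular.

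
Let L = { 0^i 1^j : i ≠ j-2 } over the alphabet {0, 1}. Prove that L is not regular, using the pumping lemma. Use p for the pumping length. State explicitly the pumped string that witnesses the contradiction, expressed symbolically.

0^{p+p!} 1^{p+p!+2}

Suppose for contradiction that L is regular, and let p be the pumping length.
Choose w = 0^p 1^{p+p!+2}. Since p ≠ (p+p!+2)-2 = p+p!, w ∈ L; and |w| ≥ p.
Write w = xyz as guaranteed by the lemma, with |xy| ≤ p and y is nonempty.
Because |xy| ≤ p and w begins with p copies of 0, we have y = 0^k with 1 ≤ k ≤ p.
Since 1 ≤ k ≤ p, k divides p!; set t = 1 + p!/k. Then xy^t z has p + (p!/k)·k = p + p! copies of 0. Now the 0-count is p+p! and (1-count)-2 = (p+p!+2)-2 = p+p!, so i ≠ j-2 fails. So xy^t z = 0^{p+p!} 1^{p+p!+2} ∉ L.
This contradicts the pumping lemma, so L is not regular.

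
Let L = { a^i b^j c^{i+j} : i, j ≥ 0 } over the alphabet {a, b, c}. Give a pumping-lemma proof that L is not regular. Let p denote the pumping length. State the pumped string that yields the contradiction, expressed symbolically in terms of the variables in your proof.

Toward a contradiction, assume L is regular with pumping length p.
Take w = a^p b^p c^{2p} ∈ L (with i=j=p, i+j=2p), |w| = 4p ≥ p.
By the pumping lemma, w = xyz with |xy| ≤ p and y is nonempty.
The first p characters of w are a's, so xy (and hence y) consists only of a's. Write y = a^k, 1 ≤ k ≤ p.
Consider xy^2z = a^{p+k} b^p c^{2p}. Now the a- and b-counts sum to 2p+k, but the c-count is 2p ≠ 2p+k. So xy^2z ∉ L.
This is a contradiction; hence L is not regular.

a^{p+k} b^p c^{2p}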